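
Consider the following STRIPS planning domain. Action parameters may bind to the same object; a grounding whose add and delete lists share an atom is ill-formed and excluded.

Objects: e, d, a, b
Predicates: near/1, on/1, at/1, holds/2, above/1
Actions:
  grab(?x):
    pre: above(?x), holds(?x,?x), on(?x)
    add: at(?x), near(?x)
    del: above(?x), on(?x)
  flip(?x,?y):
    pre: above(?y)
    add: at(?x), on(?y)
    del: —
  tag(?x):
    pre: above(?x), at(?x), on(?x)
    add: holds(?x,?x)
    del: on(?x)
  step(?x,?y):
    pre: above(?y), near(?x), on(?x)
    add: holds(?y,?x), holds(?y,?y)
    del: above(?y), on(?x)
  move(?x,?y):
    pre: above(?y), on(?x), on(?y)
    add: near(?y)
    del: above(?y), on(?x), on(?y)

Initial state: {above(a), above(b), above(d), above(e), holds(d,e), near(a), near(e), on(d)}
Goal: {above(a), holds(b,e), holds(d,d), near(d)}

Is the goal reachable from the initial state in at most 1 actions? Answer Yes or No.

No

1. flip(d,e)  →  {above(a), above(b), above(d), above(e), at(d), holds(d,e), near(a), near(e), on(d), on(e)}
2. tag(d)  →  {above(a), above(b), above(d), above(e), at(d), holds(d,d), holds(d,e), near(a), near(e), on(e)}
3. flip(e,d)  →  {above(a), above(b), above(d), above(e), at(d), at(e), holds(d,d), holds(d,e), near(a), near(e), on(d), on(e)}
4. grab(d)  →  {above(a), above(b), above(e), at(d), at(e), holds(d,d), holds(d,e), near(a), near(d), near(e), on(e)}
5. step(e,b)  →  {above(a), above(e), at(d), at(e), holds(b,b), holds(b,e), holds(d,d), holds(d,e), near(a), near(d), near(e)}
optimal plan length = 5; 5 > 1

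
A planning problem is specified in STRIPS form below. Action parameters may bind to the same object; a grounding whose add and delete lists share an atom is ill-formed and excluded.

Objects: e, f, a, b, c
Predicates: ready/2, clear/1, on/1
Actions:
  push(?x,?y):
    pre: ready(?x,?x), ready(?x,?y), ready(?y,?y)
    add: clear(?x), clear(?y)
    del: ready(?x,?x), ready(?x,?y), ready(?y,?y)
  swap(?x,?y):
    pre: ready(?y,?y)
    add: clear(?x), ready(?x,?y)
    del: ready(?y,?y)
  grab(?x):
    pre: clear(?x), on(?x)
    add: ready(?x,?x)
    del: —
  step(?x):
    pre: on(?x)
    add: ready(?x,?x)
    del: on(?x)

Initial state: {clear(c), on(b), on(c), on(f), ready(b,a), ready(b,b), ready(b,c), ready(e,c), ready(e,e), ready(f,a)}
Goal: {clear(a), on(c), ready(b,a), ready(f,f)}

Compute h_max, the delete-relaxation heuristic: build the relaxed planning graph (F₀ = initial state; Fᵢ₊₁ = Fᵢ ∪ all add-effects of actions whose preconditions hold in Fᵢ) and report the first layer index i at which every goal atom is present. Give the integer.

F0 = init (10 atoms)
F1 = F0 ∪ {clear(a), clear(b), clear(e), clear(f), ready(a,b), ready(a,e), ready(b,e), ready(c,b), ready(c,c), ready(c,e), ready(e,b), ready(f,b), ready(f,e), ready(f,f)}  (24 atoms)
goal ⊆ F1  ⇒  h_max = 1

1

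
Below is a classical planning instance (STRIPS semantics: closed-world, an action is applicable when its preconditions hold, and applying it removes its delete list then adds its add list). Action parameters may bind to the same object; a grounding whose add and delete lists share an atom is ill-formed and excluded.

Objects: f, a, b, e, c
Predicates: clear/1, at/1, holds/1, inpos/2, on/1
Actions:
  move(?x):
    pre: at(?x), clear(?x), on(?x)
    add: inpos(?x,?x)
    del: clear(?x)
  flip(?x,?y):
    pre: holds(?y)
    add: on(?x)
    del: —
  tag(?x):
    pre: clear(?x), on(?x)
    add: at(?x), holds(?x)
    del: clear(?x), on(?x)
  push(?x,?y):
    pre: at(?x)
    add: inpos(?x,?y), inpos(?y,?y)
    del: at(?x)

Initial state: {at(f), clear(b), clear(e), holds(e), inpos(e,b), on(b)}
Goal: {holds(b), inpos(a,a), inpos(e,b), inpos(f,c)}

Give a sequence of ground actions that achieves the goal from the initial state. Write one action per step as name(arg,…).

1. tag(b)  →  {at(b), at(f), clear(e), holds(b), holds(e), inpos(e,b)}
2. push(f,c)  →  {at(b), clear(e), holds(b), holds(e), inpos(c,c), inpos(e,b), inpos(f,c)}
3. push(b,a)  →  {clear(e), holds(b), holds(e), inpos(a,a), inpos(b,a), inpos(c,c), inpos(e,b), inpos(f,c)}

tag(b); push(f,c); push(b,a)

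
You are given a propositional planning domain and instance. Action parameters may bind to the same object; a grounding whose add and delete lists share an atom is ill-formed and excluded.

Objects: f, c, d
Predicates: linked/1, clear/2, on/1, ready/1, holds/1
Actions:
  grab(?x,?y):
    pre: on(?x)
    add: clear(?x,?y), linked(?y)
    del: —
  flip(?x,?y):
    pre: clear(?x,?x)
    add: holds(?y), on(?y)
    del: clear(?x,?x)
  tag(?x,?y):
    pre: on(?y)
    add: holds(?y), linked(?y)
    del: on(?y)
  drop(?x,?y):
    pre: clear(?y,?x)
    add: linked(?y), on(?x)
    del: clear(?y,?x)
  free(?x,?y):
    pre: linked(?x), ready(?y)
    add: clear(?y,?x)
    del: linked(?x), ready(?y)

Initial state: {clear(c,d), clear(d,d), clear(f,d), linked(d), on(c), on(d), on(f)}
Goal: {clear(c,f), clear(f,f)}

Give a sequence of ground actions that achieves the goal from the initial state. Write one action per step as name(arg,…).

grab(f,f); grab(c,f)

1. grab(f,f)  →  {clear(c,d), clear(d,d), clear(f,d), clear(f,f), linked(d), linked(f), on(c), on(d), on(f)}
2. grab(c,f)  →  {clear(c,d), clear(c,f), clear(d,d), clear(f,d), clear(f,f), linked(d), linked(f), on(c), on(d), on(f)}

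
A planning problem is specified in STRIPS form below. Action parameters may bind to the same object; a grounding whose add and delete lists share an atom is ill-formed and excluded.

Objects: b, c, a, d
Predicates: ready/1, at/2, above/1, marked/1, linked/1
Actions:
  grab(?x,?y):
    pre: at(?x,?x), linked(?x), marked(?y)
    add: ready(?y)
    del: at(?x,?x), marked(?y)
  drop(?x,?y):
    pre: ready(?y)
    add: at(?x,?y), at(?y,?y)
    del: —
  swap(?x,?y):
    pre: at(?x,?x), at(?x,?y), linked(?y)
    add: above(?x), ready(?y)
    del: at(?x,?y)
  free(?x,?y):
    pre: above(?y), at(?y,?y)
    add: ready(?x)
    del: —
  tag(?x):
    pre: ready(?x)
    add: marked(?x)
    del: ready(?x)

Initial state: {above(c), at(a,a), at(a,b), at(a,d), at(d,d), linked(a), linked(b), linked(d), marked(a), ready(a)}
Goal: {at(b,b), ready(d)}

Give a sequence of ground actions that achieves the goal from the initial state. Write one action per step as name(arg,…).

1. swap(a,b)  →  {above(a), above(c), at(a,a), at(a,d), at(d,d), linked(a), linked(b), linked(d), marked(a), ready(a), ready(b)}
2. drop(b,b)  →  {above(a), above(c), at(a,a), at(a,d), at(b,b), at(d,d), linked(a), linked(b), linked(d), marked(a), ready(a), ready(b)}
3. swap(a,d)  →  {above(a), above(c), at(a,a), at(b,b), at(d,d), linked(a), linked(b), linked(d), marked(a), ready(a), ready(b), ready(d)}

swap(a,b); drop(b,b); swap(a,d)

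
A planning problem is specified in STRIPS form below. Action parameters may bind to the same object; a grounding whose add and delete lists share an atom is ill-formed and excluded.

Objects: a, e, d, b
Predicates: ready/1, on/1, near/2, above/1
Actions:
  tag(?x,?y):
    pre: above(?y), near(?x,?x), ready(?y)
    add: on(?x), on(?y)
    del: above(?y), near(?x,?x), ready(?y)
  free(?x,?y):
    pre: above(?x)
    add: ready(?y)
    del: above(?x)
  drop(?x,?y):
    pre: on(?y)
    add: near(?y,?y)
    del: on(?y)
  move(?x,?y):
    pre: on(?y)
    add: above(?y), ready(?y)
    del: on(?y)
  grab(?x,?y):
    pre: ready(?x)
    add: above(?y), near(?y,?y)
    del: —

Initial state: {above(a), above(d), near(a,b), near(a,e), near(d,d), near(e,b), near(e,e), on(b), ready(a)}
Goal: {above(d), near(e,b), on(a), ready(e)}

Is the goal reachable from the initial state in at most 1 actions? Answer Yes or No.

1. tag(e,a)  →  {above(d), near(a,b), near(a,e), near(d,d), near(e,b), on(a), on(b), on(e)}
2. move(a,e)  →  {above(d), above(e), near(a,b), near(a,e), near(d,d), near(e,b), on(a), on(b), ready(e)}
optimal plan length = 2; 2 > 1

No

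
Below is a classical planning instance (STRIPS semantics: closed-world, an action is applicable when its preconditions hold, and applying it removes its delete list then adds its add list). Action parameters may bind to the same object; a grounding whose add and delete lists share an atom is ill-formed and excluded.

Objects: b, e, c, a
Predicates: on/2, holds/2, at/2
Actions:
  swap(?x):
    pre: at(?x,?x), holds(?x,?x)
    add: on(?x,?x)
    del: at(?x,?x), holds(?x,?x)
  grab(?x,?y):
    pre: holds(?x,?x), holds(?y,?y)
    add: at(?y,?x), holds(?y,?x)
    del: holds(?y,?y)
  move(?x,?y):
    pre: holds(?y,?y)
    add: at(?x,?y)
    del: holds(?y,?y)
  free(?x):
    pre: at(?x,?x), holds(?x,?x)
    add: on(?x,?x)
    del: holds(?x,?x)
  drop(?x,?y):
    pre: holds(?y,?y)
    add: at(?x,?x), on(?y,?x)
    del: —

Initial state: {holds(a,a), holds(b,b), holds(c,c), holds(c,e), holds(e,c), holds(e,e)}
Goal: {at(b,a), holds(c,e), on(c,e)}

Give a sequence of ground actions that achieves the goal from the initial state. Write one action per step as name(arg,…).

1. grab(a,b)  →  {at(b,a), holds(a,a), holds(b,a), holds(c,c), holds(c,e), holds(e,c), holds(e,e)}
2. drop(e,c)  →  {at(b,a), at(e,e), holds(a,a), holds(b,a), holds(c,c), holds(c,e), holds(e,c), holds(e,e), on(c,e)}

grab(a,b); drop(e,c)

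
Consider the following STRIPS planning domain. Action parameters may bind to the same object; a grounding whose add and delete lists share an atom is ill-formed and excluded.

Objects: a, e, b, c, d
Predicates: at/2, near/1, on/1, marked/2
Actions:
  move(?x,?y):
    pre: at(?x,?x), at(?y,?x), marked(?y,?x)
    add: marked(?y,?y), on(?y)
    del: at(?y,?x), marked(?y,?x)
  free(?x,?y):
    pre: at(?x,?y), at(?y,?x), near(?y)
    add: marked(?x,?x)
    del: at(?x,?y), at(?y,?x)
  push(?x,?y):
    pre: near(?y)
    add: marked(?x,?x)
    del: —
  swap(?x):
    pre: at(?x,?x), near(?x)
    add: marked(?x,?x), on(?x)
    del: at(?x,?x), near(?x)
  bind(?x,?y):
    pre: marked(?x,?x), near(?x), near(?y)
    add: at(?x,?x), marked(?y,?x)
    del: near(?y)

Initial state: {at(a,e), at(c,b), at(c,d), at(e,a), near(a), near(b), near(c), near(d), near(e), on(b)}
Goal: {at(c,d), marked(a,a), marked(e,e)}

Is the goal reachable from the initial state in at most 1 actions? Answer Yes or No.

No

1. free(a,e)  →  {at(c,b), at(c,d), marked(a,a), near(a), near(b), near(c), near(d), near(e), on(b)}
2. push(e,a)  →  {at(c,b), at(c,d), marked(a,a), marked(e,e), near(a), near(b), near(c), near(d), near(e), on(b)}
optimal plan length = 2; 2 > 1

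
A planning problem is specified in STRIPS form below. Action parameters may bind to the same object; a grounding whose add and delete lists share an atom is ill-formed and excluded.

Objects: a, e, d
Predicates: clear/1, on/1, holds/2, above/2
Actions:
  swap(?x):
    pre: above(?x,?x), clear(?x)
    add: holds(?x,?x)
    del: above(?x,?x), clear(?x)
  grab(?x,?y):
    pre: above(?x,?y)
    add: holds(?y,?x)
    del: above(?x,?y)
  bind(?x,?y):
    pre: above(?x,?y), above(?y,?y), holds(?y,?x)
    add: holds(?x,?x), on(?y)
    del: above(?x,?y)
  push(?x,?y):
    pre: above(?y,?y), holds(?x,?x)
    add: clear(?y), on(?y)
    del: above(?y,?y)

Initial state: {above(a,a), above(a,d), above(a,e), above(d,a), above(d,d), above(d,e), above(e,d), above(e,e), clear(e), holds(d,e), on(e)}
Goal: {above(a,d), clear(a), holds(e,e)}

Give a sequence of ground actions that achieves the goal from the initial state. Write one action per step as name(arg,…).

1. swap(e)  →  {above(a,a), above(a,d), above(a,e), above(d,a), above(d,d), above(d,e), above(e,d), holds(d,e), holds(e,e), on(e)}
2. push(e,a)  →  {above(a,d), above(a,e), above(d,a), above(d,d), above(d,e), above(e,d), clear(a), holds(d,e), holds(e,e), on(a), on(e)}

swap(e); push(e,a)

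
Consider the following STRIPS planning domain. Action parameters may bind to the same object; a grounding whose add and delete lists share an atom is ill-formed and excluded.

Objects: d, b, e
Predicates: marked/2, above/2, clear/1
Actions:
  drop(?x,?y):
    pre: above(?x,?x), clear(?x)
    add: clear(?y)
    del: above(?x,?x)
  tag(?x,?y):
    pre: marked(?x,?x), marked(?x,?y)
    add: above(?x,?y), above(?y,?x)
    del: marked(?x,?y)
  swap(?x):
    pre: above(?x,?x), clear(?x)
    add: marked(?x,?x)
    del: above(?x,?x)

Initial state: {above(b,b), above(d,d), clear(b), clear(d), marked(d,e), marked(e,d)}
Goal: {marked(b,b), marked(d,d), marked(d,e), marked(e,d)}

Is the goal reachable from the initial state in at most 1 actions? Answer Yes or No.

1. swap(d)  →  {above(b,b), clear(b), clear(d), marked(d,d), marked(d,e), marked(e,d)}
2. swap(b)  →  {clear(b), clear(d), marked(b,b), marked(d,d), marked(d,e), marked(e,d)}
optimal plan length = 2; 2 > 1

No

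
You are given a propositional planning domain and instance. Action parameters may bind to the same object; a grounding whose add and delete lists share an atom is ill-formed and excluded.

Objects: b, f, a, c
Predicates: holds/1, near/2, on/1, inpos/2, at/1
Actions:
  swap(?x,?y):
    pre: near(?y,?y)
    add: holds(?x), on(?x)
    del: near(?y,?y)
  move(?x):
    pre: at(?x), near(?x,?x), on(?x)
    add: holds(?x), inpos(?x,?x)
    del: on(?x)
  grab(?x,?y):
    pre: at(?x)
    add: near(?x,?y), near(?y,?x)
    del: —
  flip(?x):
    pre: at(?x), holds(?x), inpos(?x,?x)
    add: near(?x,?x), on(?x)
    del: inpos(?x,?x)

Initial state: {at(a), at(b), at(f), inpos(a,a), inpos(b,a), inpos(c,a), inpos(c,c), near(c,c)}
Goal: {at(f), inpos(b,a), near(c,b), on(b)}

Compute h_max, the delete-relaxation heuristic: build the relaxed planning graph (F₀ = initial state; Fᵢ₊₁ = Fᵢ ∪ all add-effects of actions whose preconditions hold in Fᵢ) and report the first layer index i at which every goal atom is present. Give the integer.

1

F0 = init (8 atoms)
F1 = F0 ∪ {holds(a), holds(b), holds(c), holds(f), near(a,a), near(a,b), near(a,c), near(a,f), near(b,a), near(b,b), near(b,c), near(b,f), near(c,a), near(c,b), near(c,f), near(f,a), near(f,b), near(f,c), near(f,f), on(a), on(b), on(c), on(f)}  (31 atoms)
goal ⊆ F1  ⇒  h_max = 1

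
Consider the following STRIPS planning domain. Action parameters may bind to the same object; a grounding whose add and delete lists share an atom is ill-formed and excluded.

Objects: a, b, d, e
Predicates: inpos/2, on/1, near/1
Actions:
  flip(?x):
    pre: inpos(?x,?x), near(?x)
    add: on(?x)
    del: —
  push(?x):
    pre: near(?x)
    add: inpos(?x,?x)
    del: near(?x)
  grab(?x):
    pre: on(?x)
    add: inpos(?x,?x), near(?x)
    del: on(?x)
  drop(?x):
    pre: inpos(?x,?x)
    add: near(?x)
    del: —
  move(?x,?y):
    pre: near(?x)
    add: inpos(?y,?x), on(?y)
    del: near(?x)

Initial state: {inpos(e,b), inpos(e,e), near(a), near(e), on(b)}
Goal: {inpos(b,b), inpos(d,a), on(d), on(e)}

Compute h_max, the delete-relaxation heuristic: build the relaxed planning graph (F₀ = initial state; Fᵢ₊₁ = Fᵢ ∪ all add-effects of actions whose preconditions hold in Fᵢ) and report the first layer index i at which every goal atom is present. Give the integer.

F0 = init (5 atoms)
F1 = F0 ∪ {inpos(a,a), inpos(a,e), inpos(b,a), inpos(b,b), inpos(b,e), inpos(d,a), inpos(d,e), inpos(e,a), near(b), on(a), on(d), on(e)}  (17 atoms)
goal ⊆ F1  ⇒  h_max = 1

1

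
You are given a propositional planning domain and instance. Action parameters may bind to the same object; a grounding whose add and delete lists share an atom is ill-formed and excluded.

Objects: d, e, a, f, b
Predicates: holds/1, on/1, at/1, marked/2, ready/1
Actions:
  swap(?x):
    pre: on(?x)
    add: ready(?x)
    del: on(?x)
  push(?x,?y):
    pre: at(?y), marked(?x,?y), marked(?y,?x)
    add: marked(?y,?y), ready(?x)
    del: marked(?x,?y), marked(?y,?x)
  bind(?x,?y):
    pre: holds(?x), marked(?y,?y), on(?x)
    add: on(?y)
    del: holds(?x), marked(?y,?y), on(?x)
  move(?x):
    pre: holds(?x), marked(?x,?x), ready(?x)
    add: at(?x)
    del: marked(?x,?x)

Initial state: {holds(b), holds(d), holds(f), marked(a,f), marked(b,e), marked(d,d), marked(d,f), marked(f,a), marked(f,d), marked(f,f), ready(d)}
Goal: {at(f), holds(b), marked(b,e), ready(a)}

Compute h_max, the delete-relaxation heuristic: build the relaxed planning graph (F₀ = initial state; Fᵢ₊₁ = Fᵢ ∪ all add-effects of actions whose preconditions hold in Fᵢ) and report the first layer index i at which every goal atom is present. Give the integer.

4

F0 = init (11 atoms)
F1 = F0 ∪ {at(d)}  (12 atoms)
F2 = F1 ∪ {ready(f)}  (13 atoms)
F3 = F2 ∪ {at(f)}  (14 atoms)
F4 = F3 ∪ {ready(a)}  (15 atoms)
goal ⊆ F4  ⇒  h_max = 4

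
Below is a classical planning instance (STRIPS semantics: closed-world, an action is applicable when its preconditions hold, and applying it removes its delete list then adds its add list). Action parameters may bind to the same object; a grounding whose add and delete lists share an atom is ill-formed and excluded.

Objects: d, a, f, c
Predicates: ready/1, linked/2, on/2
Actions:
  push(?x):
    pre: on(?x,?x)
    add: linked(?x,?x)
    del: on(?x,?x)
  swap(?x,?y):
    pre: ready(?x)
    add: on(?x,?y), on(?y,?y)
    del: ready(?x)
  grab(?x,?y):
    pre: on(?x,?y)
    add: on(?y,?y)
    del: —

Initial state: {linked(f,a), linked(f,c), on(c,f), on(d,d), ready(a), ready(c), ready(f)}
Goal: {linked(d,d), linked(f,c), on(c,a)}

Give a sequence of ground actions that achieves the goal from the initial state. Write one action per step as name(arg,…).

1. push(d)  →  {linked(d,d), linked(f,a), linked(f,c), on(c,f), ready(a), ready(c), ready(f)}
2. swap(c,a)  →  {linked(d,d), linked(f,a), linked(f,c), on(a,a), on(c,a), on(c,f), ready(a), ready(f)}

push(d); swap(c,a)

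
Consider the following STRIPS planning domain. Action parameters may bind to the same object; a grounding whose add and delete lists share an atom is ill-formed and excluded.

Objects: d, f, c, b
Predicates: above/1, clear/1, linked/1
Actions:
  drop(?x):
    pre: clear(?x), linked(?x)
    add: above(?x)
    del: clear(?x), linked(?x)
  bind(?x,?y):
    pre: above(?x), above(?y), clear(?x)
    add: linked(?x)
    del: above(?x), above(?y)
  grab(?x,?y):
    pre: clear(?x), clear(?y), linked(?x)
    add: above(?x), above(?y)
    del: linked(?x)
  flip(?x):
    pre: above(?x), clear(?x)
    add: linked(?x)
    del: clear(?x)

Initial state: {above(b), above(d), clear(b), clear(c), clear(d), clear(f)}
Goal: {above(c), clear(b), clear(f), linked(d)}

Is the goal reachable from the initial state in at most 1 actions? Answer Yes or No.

1. bind(d,d)  →  {above(b), clear(b), clear(c), clear(d), clear(f), linked(d)}
2. bind(b,b)  →  {clear(b), clear(c), clear(d), clear(f), linked(b), linked(d)}
3. grab(b,c)  →  {above(b), above(c), clear(b), clear(c), clear(d), clear(f), linked(d)}
optimal plan length = 3; 3 > 1

No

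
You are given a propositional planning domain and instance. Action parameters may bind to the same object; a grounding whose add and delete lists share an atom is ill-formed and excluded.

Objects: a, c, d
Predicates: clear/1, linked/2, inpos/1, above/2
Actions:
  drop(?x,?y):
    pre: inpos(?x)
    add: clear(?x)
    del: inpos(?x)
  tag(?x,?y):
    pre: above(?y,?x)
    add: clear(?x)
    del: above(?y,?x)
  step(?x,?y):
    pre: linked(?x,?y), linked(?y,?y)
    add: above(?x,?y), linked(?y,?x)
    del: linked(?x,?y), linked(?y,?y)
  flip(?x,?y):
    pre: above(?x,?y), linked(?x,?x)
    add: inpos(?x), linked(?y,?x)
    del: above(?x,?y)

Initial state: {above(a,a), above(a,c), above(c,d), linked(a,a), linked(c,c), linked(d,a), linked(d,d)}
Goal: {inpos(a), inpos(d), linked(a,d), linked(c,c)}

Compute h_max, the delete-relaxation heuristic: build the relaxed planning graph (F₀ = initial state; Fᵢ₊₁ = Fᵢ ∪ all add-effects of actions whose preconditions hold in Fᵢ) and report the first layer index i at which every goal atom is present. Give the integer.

2

F0 = init (7 atoms)
F1 = F0 ∪ {above(d,a), clear(a), clear(c), clear(d), inpos(a), inpos(c), linked(a,d), linked(c,a), linked(d,c)}  (16 atoms)
F2 = F1 ∪ {above(a,d), above(c,a), above(d,c), inpos(d), linked(a,c), linked(c,d)}  (22 atoms)
goal ⊆ F2  ⇒  h_max = 2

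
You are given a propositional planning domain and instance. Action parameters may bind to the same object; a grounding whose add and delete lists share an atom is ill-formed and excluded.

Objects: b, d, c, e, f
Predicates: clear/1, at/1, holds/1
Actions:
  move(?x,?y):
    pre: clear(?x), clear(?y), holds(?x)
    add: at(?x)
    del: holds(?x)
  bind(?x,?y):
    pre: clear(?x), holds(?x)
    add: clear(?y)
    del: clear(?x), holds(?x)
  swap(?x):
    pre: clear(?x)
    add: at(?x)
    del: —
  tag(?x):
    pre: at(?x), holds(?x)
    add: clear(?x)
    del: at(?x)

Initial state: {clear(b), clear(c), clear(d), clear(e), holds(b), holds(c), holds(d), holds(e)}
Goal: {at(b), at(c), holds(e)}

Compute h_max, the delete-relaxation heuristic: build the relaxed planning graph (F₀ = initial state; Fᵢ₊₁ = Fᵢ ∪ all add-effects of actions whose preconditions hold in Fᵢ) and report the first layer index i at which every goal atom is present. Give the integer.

F0 = init (8 atoms)
F1 = F0 ∪ {at(b), at(c), at(d), at(e), clear(f)}  (13 atoms)
goal ⊆ F1  ⇒  h_max = 1

1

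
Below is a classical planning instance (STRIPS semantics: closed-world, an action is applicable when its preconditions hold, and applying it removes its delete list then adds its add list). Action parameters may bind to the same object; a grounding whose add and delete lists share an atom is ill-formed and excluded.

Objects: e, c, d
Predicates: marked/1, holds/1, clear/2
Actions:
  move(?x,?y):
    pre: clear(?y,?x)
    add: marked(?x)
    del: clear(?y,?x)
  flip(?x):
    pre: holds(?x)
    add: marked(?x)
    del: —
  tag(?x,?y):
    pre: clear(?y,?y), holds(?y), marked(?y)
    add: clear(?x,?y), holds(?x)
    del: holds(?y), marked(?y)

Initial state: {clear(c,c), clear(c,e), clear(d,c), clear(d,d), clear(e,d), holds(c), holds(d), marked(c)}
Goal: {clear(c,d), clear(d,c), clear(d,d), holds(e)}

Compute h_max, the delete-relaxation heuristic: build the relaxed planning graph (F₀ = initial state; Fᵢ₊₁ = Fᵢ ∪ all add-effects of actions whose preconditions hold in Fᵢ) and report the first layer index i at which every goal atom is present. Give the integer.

2

F0 = init (8 atoms)
F1 = F0 ∪ {clear(e,c), holds(e), marked(d), marked(e)}  (12 atoms)
F2 = F1 ∪ {clear(c,d)}  (13 atoms)
goal ⊆ F2  ⇒  h_max = 2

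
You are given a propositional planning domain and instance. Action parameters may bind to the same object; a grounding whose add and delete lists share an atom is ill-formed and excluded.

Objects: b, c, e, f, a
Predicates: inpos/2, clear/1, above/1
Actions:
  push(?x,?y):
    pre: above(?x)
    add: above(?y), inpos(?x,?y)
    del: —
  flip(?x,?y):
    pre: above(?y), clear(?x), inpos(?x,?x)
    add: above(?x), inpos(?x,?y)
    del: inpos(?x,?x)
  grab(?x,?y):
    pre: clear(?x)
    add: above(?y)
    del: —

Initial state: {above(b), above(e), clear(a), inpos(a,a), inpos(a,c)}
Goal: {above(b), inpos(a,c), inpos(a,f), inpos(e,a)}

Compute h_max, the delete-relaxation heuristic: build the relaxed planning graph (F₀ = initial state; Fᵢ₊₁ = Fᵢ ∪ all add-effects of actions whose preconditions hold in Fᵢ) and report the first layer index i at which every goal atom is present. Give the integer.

F0 = init (5 atoms)
F1 = F0 ∪ {above(a), above(c), above(f), inpos(a,b), inpos(a,e), inpos(b,a), inpos(b,b), inpos(b,c), inpos(b,e), inpos(b,f), inpos(e,a), inpos(e,b), inpos(e,c), inpos(e,e), inpos(e,f)}  (20 atoms)
F2 = F1 ∪ {inpos(a,f), inpos(c,a), inpos(c,b), inpos(c,c), inpos(c,e), inpos(c,f), inpos(f,a), inpos(f,b), inpos(f,c), inpos(f,e), inpos(f,f)}  (31 atoms)
goal ⊆ F2  ⇒  h_max = 2

2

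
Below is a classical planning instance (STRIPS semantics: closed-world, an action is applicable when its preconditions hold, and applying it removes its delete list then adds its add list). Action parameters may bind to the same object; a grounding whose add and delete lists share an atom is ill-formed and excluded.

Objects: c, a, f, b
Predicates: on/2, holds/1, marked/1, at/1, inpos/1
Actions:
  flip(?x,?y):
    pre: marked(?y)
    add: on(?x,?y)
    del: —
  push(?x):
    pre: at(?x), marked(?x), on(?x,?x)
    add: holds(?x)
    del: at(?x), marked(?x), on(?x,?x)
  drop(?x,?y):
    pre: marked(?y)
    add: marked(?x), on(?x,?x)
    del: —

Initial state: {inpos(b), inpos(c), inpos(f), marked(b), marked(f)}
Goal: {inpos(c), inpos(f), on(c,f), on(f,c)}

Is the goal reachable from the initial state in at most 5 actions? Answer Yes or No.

Yes

1. flip(c,f)  →  {inpos(b), inpos(c), inpos(f), marked(b), marked(f), on(c,f)}
2. drop(c,f)  →  {inpos(b), inpos(c), inpos(f), marked(b), marked(c), marked(f), on(c,c), on(c,f)}
3. flip(f,c)  →  {inpos(b), inpos(c), inpos(f), marked(b), marked(c), marked(f), on(c,c), on(c,f), on(f,c)}
optimal plan length = 3; 3 ≤ 5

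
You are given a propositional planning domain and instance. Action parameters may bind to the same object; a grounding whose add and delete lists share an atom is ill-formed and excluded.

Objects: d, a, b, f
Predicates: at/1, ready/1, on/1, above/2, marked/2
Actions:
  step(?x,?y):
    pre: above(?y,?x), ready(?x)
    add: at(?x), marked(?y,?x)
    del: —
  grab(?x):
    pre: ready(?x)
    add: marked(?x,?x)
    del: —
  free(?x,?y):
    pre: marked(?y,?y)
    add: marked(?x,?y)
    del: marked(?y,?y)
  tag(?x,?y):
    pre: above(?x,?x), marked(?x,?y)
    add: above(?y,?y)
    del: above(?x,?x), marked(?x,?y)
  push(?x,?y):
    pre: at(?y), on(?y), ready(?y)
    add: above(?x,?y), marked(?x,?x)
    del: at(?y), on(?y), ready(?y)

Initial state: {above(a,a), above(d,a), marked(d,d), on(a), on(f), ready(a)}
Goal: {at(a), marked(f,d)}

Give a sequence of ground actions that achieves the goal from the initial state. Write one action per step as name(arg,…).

1. step(a,d)  →  {above(a,a), above(d,a), at(a), marked(d,a), marked(d,d), on(a), on(f), ready(a)}
2. free(f,d)  →  {above(a,a), above(d,a), at(a), marked(d,a), marked(f,d), on(a), on(f), ready(a)}

step(a,d); free(f,d)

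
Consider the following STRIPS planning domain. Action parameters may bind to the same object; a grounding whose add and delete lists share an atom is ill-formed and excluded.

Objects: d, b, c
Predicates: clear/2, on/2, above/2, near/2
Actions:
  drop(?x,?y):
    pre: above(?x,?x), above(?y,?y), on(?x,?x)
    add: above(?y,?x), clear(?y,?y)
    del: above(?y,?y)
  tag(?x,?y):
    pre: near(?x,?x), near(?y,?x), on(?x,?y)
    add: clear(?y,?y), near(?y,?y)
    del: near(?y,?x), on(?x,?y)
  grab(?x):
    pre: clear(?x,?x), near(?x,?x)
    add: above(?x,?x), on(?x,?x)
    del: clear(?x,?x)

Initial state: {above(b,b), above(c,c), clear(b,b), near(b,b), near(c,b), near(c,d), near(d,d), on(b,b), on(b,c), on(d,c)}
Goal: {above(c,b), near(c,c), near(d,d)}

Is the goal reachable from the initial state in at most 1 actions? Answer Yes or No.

No

1. drop(b,c)  →  {above(b,b), above(c,b), clear(b,b), clear(c,c), near(b,b), near(c,b), near(c,d), near(d,d), on(b,b), on(b,c), on(d,c)}
2. tag(d,c)  →  {above(b,b), above(c,b), clear(b,b), clear(c,c), near(b,b), near(c,b), near(c,c), near(d,d), on(b,b), on(b,c)}
optimal plan length = 2; 2 > 1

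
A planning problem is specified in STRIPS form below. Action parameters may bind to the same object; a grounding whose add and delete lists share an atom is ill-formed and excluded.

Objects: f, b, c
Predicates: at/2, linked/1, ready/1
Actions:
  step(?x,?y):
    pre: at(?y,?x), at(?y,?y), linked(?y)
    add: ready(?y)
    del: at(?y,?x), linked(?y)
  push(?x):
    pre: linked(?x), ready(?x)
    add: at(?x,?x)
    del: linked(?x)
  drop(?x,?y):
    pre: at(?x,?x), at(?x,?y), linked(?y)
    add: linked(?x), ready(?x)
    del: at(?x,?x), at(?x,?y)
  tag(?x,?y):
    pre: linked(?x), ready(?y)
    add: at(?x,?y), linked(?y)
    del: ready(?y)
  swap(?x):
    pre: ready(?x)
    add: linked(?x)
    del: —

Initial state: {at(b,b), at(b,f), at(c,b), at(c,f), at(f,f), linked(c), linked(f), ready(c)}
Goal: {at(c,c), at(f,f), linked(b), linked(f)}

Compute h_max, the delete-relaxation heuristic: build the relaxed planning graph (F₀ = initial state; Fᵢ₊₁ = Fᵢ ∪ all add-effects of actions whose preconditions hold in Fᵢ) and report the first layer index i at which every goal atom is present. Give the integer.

F0 = init (8 atoms)
F1 = F0 ∪ {at(c,c), at(f,c), linked(b), ready(b), ready(f)}  (13 atoms)
goal ⊆ F1  ⇒  h_max = 1

1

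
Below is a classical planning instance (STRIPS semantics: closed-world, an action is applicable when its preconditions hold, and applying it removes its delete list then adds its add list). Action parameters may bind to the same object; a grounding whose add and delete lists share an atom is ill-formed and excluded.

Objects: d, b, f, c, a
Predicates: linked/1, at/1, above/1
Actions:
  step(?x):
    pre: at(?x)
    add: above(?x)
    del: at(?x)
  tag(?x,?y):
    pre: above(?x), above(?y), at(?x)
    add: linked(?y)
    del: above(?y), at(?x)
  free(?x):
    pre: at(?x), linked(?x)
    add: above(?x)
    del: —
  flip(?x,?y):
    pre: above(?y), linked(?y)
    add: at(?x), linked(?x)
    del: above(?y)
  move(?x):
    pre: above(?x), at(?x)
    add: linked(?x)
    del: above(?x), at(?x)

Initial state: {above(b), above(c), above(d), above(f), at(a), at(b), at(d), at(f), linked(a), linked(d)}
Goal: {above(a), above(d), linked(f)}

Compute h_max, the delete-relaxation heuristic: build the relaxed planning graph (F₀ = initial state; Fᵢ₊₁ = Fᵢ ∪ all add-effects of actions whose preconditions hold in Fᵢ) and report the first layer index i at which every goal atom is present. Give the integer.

1

F0 = init (10 atoms)
F1 = F0 ∪ {above(a), at(c), linked(b), linked(c), linked(f)}  (15 atoms)
goal ⊆ F1  ⇒  h_max = 1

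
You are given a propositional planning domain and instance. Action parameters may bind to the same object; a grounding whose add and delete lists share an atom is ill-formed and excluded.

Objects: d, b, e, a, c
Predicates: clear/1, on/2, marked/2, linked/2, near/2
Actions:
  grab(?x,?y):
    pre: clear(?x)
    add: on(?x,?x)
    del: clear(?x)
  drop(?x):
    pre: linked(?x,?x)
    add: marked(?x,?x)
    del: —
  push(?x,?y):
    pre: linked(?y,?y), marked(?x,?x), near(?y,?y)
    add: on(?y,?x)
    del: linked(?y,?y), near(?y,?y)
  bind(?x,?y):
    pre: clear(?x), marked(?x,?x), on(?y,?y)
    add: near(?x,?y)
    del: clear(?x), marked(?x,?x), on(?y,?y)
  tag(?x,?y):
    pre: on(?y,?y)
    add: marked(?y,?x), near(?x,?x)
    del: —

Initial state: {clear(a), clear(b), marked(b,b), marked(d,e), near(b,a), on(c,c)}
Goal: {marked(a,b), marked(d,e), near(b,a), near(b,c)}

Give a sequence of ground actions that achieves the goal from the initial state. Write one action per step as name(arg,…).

grab(a,d); bind(b,c); tag(b,a)

1. grab(a,d)  →  {clear(b), marked(b,b), marked(d,e), near(b,a), on(a,a), on(c,c)}
2. bind(b,c)  →  {marked(d,e), near(b,a), near(b,c), on(a,a)}
3. tag(b,a)  →  {marked(a,b), marked(d,e), near(b,a), near(b,b), near(b,c), on(a,a)}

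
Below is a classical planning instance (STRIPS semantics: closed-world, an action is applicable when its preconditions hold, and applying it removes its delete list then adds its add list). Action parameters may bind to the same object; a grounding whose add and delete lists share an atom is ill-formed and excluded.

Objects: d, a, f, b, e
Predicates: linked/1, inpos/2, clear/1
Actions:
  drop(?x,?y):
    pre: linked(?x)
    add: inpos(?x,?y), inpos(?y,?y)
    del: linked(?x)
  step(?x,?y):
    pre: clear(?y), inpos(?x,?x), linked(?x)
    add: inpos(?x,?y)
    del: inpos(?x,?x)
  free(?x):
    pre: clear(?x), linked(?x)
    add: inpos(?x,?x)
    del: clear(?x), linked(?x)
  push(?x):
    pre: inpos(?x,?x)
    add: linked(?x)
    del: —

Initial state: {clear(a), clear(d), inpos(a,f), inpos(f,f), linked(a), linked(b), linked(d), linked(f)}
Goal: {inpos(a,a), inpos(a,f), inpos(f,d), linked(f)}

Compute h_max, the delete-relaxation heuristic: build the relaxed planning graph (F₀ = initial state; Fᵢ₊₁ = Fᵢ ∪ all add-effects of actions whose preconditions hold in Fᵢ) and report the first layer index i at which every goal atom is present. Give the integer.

1

F0 = init (8 atoms)
F1 = F0 ∪ {inpos(a,a), inpos(a,b), inpos(a,d), inpos(a,e), inpos(b,a), inpos(b,b), inpos(b,d), inpos(b,e), inpos(b,f), inpos(d,a), inpos(d,b), inpos(d,d), inpos(d,e), inpos(d,f), inpos(e,e), inpos(f,a), inpos(f,b), inpos(f,d), inpos(f,e)}  (27 atoms)
goal ⊆ F1  ⇒  h_max = 1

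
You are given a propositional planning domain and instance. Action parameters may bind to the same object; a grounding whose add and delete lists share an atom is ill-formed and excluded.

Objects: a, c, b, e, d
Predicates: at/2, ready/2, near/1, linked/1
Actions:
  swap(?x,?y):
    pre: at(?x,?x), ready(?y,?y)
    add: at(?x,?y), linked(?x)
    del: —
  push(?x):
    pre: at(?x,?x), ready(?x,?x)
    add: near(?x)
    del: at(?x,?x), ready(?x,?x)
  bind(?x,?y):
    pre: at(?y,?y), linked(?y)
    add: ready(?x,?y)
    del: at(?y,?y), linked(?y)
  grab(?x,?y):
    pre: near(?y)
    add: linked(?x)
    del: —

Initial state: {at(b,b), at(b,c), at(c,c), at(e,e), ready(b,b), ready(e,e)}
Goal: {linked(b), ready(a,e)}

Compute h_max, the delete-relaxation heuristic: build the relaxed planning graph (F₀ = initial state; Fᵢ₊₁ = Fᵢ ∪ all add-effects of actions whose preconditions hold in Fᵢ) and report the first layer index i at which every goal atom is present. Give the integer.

2

F0 = init (6 atoms)
F1 = F0 ∪ {at(b,e), at(c,b), at(c,e), at(e,b), linked(b), linked(c), linked(e), near(b), near(e)}  (15 atoms)
F2 = F1 ∪ {linked(a), linked(d), ready(a,b), ready(a,c), ready(a,e), ready(b,c), ready(b,e), ready(c,b), ready(c,c), ready(c,e), ready(d,b), ready(d,c), ready(d,e), ready(e,b), ready(e,c)}  (30 atoms)
goal ⊆ F2  ⇒  h_max = 2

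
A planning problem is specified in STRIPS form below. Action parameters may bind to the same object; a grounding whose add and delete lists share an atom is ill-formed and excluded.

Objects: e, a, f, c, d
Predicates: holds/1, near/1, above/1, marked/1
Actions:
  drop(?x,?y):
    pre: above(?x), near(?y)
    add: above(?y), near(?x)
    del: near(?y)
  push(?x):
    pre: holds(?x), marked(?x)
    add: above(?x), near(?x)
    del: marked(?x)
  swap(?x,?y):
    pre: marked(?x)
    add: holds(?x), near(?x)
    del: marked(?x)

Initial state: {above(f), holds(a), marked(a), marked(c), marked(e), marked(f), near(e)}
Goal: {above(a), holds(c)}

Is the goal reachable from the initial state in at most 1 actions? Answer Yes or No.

No

1. push(a)  →  {above(a), above(f), holds(a), marked(c), marked(e), marked(f), near(a), near(e)}
2. swap(c,e)  →  {above(a), above(f), holds(a), holds(c), marked(e), marked(f), near(a), near(c), near(e)}
optimal plan length = 2; 2 > 1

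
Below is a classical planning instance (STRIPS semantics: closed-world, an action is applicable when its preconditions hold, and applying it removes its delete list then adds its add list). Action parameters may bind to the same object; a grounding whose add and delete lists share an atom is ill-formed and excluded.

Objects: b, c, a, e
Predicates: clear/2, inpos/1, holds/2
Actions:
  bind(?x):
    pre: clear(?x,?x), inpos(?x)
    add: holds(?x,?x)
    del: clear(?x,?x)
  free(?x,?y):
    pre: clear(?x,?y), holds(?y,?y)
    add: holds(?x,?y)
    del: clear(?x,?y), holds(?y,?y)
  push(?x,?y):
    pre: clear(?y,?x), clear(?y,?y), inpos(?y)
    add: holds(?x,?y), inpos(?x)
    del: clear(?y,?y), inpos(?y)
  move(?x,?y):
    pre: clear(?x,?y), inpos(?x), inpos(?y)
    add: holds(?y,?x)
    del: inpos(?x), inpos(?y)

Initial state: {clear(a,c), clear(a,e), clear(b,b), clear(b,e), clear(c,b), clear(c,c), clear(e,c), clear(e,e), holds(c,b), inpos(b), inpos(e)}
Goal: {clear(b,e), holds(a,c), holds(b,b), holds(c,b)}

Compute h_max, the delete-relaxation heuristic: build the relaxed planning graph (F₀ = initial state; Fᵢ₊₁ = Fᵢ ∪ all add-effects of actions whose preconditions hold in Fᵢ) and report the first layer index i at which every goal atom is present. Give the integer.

3

F0 = init (11 atoms)
F1 = F0 ∪ {holds(b,b), holds(c,e), holds(e,b), holds(e,e), inpos(c)}  (16 atoms)
F2 = F1 ∪ {holds(a,e), holds(b,c), holds(b,e), holds(c,c)}  (20 atoms)
F3 = F2 ∪ {holds(a,c), holds(e,c)}  (22 atoms)
goal ⊆ F3  ⇒  h_max = 3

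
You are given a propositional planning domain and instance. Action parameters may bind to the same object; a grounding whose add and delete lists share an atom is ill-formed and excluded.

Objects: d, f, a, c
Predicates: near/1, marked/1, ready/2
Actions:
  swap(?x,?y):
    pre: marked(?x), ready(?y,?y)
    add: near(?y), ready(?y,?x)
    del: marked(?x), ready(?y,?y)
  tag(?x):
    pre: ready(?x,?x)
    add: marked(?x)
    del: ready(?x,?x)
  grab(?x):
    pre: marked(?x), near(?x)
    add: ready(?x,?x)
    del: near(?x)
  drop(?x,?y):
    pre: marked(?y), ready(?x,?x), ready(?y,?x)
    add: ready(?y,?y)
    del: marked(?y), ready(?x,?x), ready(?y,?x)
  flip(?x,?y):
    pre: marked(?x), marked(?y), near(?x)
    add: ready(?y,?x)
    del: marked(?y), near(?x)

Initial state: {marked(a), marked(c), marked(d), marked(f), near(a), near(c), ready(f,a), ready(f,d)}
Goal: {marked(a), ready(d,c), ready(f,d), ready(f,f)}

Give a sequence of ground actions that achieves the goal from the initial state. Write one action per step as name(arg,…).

1. grab(a)  →  {marked(a), marked(c), marked(d), marked(f), near(c), ready(a,a), ready(f,a), ready(f,d)}
2. drop(a,f)  →  {marked(a), marked(c), marked(d), near(c), ready(f,d), ready(f,f)}
3. flip(c,d)  →  {marked(a), marked(c), ready(d,c), ready(f,d), ready(f,f)}

grab(a); drop(a,f); flip(c,d)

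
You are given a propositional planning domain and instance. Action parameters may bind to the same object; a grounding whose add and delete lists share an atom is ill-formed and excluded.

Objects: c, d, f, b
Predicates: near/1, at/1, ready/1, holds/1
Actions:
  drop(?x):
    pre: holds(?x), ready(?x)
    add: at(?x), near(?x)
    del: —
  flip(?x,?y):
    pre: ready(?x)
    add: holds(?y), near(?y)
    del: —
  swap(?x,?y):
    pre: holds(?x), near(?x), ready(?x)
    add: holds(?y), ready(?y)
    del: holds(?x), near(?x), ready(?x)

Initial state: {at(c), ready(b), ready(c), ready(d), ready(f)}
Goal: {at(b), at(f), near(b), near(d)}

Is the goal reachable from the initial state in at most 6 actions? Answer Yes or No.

Yes

1. flip(c,d)  →  {at(c), holds(d), near(d), ready(b), ready(c), ready(d), ready(f)}
2. flip(c,f)  →  {at(c), holds(d), holds(f), near(d), near(f), ready(b), ready(c), ready(d), ready(f)}
3. drop(f)  →  {at(c), at(f), holds(d), holds(f), near(d), near(f), ready(b), ready(c), ready(d), ready(f)}
4. flip(c,b)  →  {at(c), at(f), holds(b), holds(d), holds(f), near(b), near(d), near(f), ready(b), ready(c), ready(d), ready(f)}
5. drop(b)  →  {at(b), at(c), at(f), holds(b), holds(d), holds(f), near(b), near(d), near(f), ready(b), ready(c), ready(d), ready(f)}
optimal plan length = 5; 5 ≤ 6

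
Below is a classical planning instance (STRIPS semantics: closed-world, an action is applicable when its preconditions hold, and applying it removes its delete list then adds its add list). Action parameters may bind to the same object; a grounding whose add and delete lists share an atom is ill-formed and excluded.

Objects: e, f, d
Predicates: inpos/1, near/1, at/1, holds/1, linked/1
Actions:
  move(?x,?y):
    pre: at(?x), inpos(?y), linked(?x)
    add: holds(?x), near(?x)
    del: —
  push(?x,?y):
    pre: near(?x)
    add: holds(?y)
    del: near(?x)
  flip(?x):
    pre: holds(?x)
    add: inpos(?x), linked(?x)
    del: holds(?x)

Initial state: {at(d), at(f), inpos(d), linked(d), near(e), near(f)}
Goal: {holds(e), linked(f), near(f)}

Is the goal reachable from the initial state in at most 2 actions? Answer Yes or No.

1. move(d,d)  →  {at(d), at(f), holds(d), inpos(d), linked(d), near(d), near(e), near(f)}
2. push(e,e)  →  {at(d), at(f), holds(d), holds(e), inpos(d), linked(d), near(d), near(f)}
3. push(d,f)  →  {at(d), at(f), holds(d), holds(e), holds(f), inpos(d), linked(d), near(f)}
4. flip(f)  →  {at(d), at(f), holds(d), holds(e), inpos(d), inpos(f), linked(d), linked(f), near(f)}
optimal plan length = 4; 4 > 2

No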